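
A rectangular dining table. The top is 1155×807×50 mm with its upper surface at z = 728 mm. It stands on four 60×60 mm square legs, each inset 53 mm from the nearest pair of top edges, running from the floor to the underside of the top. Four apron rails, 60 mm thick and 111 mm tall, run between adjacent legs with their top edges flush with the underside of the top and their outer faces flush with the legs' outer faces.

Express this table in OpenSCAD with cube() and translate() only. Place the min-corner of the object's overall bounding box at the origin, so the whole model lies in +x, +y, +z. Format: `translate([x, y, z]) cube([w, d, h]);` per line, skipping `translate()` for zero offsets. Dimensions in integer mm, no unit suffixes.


translate([0, 0, 678]) cube([1155, 807, 50]);
translate([53, 53, 0]) cube([60, 60, 678]);
translate([1042, 53, 0]) cube([60, 60, 678]);
translate([53, 694, 0]) cube([60, 60, 678]);
translate([1042, 694, 0]) cube([60, 60, 678]);
translate([113, 53, 567]) cube([929, 60, 111]);
translate([113, 694, 567]) cube([929, 60, 111]);
translate([53, 113, 567]) cube([60, 581, 111]);
translate([1042, 113, 567]) cube([60, 581, 111]);


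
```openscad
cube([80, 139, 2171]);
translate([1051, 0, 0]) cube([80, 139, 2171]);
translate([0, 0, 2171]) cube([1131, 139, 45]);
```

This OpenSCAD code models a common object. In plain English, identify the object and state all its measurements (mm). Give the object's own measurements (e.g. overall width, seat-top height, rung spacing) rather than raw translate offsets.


A door frame. The clear opening is 971 mm wide and 2171 mm high. Two 80 mm wide jambs, 139 mm deep, stand either side of the opening from the floor to the top of the opening. A 45 mm thick head sits across the top of both jambs, spanning the full outside width of the frame.


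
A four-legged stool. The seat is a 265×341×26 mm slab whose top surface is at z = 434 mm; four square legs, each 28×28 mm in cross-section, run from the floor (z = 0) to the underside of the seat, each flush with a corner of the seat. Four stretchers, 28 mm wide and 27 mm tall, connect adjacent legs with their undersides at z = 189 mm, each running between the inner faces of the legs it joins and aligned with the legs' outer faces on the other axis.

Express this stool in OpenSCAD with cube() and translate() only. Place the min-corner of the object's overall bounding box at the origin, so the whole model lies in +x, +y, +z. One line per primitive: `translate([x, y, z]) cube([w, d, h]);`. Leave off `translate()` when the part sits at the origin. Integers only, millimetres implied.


translate([0, 0, 408]) cube([265, 341, 26]);
cube([28, 28, 408]);
translate([237, 0, 0]) cube([28, 28, 408]);
translate([0, 313, 0]) cube([28, 28, 408]);
translate([237, 313, 0]) cube([28, 28, 408]);
translate([28, 0, 189]) cube([209, 28, 27]);
translate([28, 313, 189]) cube([209, 28, 27]);
translate([0, 28, 189]) cube([28, 285, 27]);
translate([237, 28, 189]) cube([28, 285, 27]);


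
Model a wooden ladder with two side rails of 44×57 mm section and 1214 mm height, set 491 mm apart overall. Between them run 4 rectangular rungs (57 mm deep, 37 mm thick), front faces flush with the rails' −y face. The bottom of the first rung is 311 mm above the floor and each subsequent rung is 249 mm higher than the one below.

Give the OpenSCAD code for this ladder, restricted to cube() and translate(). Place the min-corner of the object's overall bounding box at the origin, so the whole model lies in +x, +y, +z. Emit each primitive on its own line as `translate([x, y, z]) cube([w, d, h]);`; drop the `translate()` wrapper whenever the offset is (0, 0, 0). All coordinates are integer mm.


// rung span = 491 - 2*44 = 403
// rung[k] z = 311 + k*249
cube([44, 57, 1214]);
translate([447, 0, 0]) cube([44, 57, 1214]);
translate([44, 0, 311]) cube([403, 57, 37]);
translate([44, 0, 560]) cube([403, 57, 37]);
translate([44, 0, 809]) cube([403, 57, 37]);
translate([44, 0, 1058]) cube([403, 57, 37]);


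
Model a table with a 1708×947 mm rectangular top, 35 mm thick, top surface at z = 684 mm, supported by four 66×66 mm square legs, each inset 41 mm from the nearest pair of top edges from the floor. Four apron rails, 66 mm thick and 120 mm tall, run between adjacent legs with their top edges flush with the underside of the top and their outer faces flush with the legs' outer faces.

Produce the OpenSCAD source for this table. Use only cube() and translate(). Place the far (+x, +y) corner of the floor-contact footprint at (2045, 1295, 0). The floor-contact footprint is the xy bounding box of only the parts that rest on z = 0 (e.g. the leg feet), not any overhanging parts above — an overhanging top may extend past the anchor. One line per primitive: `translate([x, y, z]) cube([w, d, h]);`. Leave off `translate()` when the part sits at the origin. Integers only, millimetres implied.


// leg_h = 684 - 35 = 649
// apron z = 649 - 120 = 529
translate([378, 389, 649]) cube([1708, 947, 35]);
translate([419, 430, 0]) cube([66, 66, 649]);
translate([1979, 430, 0]) cube([66, 66, 649]);
translate([419, 1229, 0]) cube([66, 66, 649]);
translate([1979, 1229, 0]) cube([66, 66, 649]);
translate([485, 430, 529]) cube([1494, 66, 120]);
translate([485, 1229, 529]) cube([1494, 66, 120]);
translate([419, 496, 529]) cube([66, 733, 120]);
translate([1979, 496, 529]) cube([66, 733, 120]);


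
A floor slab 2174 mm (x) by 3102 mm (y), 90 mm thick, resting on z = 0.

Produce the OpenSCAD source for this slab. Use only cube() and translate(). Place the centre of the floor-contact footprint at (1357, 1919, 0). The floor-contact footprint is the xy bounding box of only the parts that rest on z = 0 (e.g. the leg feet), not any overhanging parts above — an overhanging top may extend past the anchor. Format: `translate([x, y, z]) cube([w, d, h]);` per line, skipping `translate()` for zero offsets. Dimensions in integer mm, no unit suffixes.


translate([270, 368, 0]) cube([2174, 3102, 90]);


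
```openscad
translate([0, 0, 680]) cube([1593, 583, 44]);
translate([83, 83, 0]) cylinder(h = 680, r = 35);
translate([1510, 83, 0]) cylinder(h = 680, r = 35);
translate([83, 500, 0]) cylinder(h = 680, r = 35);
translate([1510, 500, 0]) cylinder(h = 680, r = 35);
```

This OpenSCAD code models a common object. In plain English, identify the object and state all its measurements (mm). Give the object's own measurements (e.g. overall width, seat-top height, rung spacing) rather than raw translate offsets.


A rectangular dining table. The top is 1593×583×44 mm with its upper surface at z = 724 mm. It stands on four round legs of 70 mm diameter, each leg's bounding box inset 48 mm from the nearest pair of top edges, running from the floor to the underside of the top.


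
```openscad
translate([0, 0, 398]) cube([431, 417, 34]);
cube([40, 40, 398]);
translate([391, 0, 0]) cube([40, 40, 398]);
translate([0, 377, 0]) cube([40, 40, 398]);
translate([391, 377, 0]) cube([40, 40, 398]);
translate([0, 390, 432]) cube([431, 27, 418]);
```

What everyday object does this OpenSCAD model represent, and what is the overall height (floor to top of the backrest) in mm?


A chair. The overall height is 850 mm.

A slab on four corner posts with a tall panel at the back — a chair. The seat slab sits at z = 398 with thickness 34, and the 418 mm backrest starts at the seat top, so the overall height is 398 + 34 + 418 = 850 mm.


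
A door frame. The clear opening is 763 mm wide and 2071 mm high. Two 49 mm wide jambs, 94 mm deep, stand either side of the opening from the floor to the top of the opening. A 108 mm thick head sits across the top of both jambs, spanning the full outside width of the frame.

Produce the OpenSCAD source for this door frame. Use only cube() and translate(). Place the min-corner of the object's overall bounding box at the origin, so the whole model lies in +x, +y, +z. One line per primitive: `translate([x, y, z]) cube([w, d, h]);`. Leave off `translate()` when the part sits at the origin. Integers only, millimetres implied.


cube([49, 94, 2071]);
translate([812, 0, 0]) cube([49, 94, 2071]);
translate([0, 0, 2071]) cube([861, 94, 108]);


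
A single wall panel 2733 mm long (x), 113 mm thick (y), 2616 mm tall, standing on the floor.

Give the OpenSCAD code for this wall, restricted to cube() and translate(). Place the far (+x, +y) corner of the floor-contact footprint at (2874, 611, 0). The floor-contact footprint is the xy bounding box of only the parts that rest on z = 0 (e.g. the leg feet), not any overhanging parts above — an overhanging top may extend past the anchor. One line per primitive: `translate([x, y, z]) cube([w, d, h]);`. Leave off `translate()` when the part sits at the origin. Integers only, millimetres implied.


translate([141, 498, 0]) cube([2733, 113, 2616]);


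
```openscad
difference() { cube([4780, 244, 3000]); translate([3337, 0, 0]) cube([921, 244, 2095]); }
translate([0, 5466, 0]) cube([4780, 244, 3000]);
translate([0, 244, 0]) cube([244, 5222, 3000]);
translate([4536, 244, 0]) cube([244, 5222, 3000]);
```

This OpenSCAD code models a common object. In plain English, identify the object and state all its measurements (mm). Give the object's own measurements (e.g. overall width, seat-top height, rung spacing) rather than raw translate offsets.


A single room: four walls, each 3000 mm tall and 244 mm thick, enclosing an outside footprint 4780×5710 mm (x × y), no floor or roof. The front and back walls (−y and +y sides) run the full x-width; the side walls fit between their inner faces. A door opening 921 mm wide and 2095 mm tall is cut through the front wall from the floor up, its −x edge 3337 mm from the wall's −x end.


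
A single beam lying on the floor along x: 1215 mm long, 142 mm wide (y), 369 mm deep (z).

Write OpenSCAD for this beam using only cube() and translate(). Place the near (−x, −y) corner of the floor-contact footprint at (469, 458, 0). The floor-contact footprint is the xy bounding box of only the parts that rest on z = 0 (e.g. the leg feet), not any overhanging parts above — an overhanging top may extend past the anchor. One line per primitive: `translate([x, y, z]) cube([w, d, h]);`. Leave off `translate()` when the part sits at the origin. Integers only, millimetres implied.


translate([469, 458, 0]) cube([1215, 142, 369]);


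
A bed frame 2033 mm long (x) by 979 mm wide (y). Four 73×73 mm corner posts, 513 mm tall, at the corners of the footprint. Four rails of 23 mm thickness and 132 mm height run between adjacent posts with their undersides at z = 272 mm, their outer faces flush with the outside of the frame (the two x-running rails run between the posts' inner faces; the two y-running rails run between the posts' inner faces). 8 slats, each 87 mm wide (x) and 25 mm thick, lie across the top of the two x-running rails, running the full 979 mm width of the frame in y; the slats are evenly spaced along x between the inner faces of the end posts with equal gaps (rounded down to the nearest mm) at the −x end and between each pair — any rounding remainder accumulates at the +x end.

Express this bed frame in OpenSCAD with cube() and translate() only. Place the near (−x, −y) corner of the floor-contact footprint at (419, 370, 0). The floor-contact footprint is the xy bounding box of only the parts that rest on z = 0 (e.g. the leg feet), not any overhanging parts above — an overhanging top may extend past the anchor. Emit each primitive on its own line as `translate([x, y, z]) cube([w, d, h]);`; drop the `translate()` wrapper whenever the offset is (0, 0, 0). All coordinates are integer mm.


translate([419, 370, 0]) cube([73, 73, 513]);
translate([419, 1276, 0]) cube([73, 73, 513]);
translate([2379, 370, 0]) cube([73, 73, 513]);
translate([2379, 1276, 0]) cube([73, 73, 513]);
translate([492, 370, 272]) cube([1887, 23, 132]);
translate([492, 1326, 272]) cube([1887, 23, 132]);
translate([419, 443, 272]) cube([23, 833, 132]);
translate([2429, 443, 272]) cube([23, 833, 132]);
translate([624, 370, 404]) cube([87, 979, 25]);
translate([843, 370, 404]) cube([87, 979, 25]);
translate([1062, 370, 404]) cube([87, 979, 25]);
translate([1281, 370, 404]) cube([87, 979, 25]);
translate([1500, 370, 404]) cube([87, 979, 25]);
translate([1719, 370, 404]) cube([87, 979, 25]);
translate([1938, 370, 404]) cube([87, 979, 25]);
translate([2157, 370, 404]) cube([87, 979, 25]);


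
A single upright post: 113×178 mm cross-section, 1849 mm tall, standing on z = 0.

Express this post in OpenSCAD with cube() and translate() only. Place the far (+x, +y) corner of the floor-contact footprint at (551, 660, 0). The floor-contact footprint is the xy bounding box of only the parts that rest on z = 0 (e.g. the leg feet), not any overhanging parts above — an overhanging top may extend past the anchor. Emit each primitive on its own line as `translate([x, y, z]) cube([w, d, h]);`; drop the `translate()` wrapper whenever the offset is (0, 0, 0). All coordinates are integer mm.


translate([438, 482, 0]) cube([113, 178, 1849]);


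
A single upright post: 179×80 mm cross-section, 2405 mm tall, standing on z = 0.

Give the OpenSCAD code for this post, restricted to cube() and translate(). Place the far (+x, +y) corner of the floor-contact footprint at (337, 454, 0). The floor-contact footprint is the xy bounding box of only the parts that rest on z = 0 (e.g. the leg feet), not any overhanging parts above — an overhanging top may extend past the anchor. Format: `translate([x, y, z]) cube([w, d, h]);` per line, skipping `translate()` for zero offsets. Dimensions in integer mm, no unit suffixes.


translate([158, 374, 0]) cube([179, 80, 2405]);


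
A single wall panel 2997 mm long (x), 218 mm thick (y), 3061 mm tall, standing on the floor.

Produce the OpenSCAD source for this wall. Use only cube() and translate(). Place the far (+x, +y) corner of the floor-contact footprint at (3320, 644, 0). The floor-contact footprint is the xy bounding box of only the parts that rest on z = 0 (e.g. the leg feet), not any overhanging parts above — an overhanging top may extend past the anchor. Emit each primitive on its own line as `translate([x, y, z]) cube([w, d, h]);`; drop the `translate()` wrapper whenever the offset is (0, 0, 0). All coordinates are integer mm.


translate([323, 426, 0]) cube([2997, 218, 3061]);


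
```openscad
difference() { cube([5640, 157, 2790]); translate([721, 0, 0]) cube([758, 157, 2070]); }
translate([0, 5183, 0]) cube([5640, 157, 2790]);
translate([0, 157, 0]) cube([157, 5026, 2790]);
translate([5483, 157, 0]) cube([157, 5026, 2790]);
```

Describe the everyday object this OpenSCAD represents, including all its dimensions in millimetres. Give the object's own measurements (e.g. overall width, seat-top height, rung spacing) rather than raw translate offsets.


A single room: four walls, each 2790 mm tall and 157 mm thick, enclosing an outside footprint 5640×5340 mm (x × y), no floor or roof. The front and back walls (−y and +y sides) run the full x-width; the side walls fit between their inner faces. A door opening 758 mm wide and 2070 mm tall is cut through the front wall from the floor up, its −x edge 721 mm from the wall's −x end.


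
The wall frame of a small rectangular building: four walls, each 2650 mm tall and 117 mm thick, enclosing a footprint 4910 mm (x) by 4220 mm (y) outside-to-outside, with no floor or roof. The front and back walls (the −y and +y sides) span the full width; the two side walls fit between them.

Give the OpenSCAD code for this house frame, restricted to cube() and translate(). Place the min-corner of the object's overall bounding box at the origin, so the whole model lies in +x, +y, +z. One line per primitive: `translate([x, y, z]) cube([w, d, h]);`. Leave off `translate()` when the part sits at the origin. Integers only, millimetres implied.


cube([4910, 117, 2650]);
translate([0, 4103, 0]) cube([4910, 117, 2650]);
translate([0, 117, 0]) cube([117, 3986, 2650]);
translate([4793, 117, 0]) cube([117, 3986, 2650]);


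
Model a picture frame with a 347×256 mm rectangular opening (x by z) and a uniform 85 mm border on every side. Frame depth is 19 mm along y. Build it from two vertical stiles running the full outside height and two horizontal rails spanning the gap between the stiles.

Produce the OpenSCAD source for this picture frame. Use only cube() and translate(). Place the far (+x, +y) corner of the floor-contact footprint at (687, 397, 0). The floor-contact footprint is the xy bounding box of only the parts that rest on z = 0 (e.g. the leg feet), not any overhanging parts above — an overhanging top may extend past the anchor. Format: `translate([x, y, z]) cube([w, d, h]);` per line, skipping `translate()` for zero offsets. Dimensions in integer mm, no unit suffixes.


translate([170, 378, 0]) cube([85, 19, 426]);
translate([602, 378, 0]) cube([85, 19, 426]);
translate([255, 378, 0]) cube([347, 19, 85]);
translate([255, 378, 341]) cube([347, 19, 85]);


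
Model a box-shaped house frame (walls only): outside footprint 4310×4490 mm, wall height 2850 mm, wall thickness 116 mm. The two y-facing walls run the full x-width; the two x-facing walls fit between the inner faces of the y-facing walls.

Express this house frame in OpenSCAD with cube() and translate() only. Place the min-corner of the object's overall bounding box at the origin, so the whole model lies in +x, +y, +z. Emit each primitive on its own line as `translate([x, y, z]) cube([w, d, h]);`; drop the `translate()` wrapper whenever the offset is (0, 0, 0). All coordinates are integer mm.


cube([4310, 116, 2850]);
translate([0, 4374, 0]) cube([4310, 116, 2850]);
translate([0, 116, 0]) cube([116, 4258, 2850]);
translate([4194, 116, 0]) cube([116, 4258, 2850]);


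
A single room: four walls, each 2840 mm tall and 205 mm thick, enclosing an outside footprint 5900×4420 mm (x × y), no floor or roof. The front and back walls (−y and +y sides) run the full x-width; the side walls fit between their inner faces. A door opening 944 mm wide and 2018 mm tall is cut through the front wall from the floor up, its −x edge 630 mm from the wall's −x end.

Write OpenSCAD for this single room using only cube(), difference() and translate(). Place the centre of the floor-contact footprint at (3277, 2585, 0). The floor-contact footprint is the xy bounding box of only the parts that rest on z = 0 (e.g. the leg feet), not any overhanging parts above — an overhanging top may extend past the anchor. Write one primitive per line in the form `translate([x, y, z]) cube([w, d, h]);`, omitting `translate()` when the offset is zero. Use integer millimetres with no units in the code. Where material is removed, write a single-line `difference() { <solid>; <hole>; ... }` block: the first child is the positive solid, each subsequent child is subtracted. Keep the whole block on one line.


difference() { translate([327, 375, 0]) cube([5900, 205, 2840]); translate([957, 375, 0]) cube([944, 205, 2018]); }
translate([327, 4590, 0]) cube([5900, 205, 2840]);
translate([327, 580, 0]) cube([205, 4010, 2840]);
translate([6022, 580, 0]) cube([205, 4010, 2840]);


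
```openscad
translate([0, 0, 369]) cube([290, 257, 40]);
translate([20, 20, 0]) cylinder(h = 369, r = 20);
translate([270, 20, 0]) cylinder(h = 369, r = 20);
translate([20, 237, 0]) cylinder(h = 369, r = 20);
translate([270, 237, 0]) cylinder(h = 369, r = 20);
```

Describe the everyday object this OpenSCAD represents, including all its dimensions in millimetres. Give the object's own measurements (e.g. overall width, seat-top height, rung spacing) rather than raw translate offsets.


A simple wooden stool: a rectangular seat 290 mm (x) by 257 mm (y), 40 mm thick, top face at z = 409 mm, on four round legs, each 40 mm in diameter. The legs rest on z = 0, each leg's axis is inset half a diameter from the nearest pair of seat edges (so the leg's bounding box is flush with the corner).


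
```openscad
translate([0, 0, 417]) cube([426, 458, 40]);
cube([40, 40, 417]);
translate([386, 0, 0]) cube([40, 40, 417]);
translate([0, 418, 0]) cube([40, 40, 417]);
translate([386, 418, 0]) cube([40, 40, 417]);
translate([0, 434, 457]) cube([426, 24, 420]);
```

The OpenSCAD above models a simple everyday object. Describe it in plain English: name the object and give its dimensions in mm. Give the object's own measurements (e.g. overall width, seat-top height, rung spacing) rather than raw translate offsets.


A chair. The seat is a 426×458×40 mm slab with its top at z = 457 mm, on four 40×40 mm corner legs (flush with the seat edges, standing on z = 0). A flat backrest 24 mm thick, 420 mm tall, spans the full seat width and rises from the seat top along its +y edge, rear face flush with the rear of the seat.


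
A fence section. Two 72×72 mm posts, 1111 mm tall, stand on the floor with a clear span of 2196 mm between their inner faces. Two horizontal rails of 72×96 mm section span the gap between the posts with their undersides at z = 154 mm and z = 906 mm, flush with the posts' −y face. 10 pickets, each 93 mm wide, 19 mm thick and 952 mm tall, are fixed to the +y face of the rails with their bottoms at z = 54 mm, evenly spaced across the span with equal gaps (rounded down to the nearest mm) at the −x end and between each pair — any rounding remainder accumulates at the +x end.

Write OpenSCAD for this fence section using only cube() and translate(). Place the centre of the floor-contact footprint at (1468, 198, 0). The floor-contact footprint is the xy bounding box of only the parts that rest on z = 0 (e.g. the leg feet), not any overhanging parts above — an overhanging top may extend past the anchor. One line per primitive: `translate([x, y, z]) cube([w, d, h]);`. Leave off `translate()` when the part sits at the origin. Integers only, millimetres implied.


translate([298, 162, 0]) cube([72, 72, 1111]);
translate([2566, 162, 0]) cube([72, 72, 1111]);
translate([370, 162, 154]) cube([2196, 72, 96]);
translate([370, 162, 906]) cube([2196, 72, 96]);
translate([485, 234, 54]) cube([93, 19, 952]);
translate([693, 234, 54]) cube([93, 19, 952]);
translate([901, 234, 54]) cube([93, 19, 952]);
translate([1109, 234, 54]) cube([93, 19, 952]);
translate([1317, 234, 54]) cube([93, 19, 952]);
translate([1525, 234, 54]) cube([93, 19, 952]);
translate([1733, 234, 54]) cube([93, 19, 952]);
translate([1941, 234, 54]) cube([93, 19, 952]);
translate([2149, 234, 54]) cube([93, 19, 952]);
translate([2357, 234, 54]) cube([93, 19, 952]);


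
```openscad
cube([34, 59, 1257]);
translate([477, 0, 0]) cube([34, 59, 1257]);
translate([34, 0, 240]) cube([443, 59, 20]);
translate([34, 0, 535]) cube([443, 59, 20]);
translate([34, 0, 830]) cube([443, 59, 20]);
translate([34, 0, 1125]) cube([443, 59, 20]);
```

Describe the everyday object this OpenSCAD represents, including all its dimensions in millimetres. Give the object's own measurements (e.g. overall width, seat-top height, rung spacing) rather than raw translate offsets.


A straight ladder. Two 34×59 mm vertical rails, 1257 mm tall, stand 511 mm apart (outside-to-outside) with their front faces coplanar on the −y side. 4 rungs, each 59 mm deep and 20 mm tall, span between the inner faces of the rails, front faces flush with the rails. The lowest rung's underside is at z = 240 mm and rungs are spaced 295 mm apart (underside to underside).


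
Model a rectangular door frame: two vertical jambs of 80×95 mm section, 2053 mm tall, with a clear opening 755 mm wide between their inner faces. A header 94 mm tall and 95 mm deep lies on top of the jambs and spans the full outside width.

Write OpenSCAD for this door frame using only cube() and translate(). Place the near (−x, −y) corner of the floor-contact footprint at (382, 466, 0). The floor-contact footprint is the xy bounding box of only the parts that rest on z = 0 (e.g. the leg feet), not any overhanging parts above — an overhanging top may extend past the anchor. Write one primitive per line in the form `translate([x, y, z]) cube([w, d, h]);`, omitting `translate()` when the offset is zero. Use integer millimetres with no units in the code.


translate([382, 466, 0]) cube([80, 95, 2053]);
translate([1217, 466, 0]) cube([80, 95, 2053]);
translate([382, 466, 2053]) cube([915, 95, 94]);


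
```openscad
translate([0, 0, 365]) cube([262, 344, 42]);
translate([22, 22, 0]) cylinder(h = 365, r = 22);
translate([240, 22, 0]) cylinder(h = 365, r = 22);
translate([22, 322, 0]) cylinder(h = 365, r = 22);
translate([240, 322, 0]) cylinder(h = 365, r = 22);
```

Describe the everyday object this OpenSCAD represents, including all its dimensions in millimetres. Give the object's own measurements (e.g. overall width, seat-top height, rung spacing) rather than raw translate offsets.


A simple wooden stool: a rectangular seat 262 mm (x) by 344 mm (y), 42 mm thick, top face at z = 407 mm, on four round legs, each 44 mm in diameter. The legs rest on z = 0, each leg's axis is inset half a diameter from the nearest pair of seat edges (so the leg's bounding box is flush with the corner).


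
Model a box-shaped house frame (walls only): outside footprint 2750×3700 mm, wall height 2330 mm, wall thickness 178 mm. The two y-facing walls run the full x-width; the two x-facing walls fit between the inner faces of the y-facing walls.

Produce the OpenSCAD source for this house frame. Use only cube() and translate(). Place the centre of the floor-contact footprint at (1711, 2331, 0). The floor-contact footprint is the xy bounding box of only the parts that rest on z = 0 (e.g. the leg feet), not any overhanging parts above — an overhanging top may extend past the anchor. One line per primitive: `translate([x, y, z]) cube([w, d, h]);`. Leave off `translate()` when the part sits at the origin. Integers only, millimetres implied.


translate([336, 481, 0]) cube([2750, 178, 2330]);
translate([336, 4003, 0]) cube([2750, 178, 2330]);
translate([336, 659, 0]) cube([178, 3344, 2330]);
translate([2908, 659, 0]) cube([178, 3344, 2330]);


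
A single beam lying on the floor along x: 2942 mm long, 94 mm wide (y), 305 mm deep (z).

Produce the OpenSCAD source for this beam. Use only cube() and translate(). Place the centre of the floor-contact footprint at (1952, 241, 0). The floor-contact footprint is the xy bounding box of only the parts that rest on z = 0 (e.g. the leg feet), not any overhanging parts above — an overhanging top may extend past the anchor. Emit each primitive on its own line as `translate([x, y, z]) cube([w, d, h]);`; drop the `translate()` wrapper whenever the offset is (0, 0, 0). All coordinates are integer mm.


translate([481, 194, 0]) cube([2942, 94, 305]);


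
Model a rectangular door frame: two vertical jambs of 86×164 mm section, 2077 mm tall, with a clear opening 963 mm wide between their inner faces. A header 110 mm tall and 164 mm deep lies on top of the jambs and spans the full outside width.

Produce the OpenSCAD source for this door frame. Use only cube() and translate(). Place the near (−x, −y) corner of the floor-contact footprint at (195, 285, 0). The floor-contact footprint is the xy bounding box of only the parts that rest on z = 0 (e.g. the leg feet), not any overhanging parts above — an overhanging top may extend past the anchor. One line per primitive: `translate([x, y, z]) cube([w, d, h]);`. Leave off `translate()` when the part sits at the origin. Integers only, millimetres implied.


translate([195, 285, 0]) cube([86, 164, 2077]);
translate([1244, 285, 0]) cube([86, 164, 2077]);
translate([195, 285, 2077]) cube([1135, 164, 110]);


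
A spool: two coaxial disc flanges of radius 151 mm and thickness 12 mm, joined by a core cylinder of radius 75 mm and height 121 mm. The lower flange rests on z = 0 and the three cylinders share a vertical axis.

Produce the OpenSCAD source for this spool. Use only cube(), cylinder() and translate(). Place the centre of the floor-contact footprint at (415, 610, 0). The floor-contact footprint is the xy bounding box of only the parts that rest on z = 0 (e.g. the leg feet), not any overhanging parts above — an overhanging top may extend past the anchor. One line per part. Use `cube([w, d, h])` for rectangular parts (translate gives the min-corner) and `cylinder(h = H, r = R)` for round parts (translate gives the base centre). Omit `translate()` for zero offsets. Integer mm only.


translate([415, 610, 0]) cylinder(h = 12, r = 151);
translate([415, 610, 12]) cylinder(h = 121, r = 75);
translate([415, 610, 133]) cylinder(h = 12, r = 151);


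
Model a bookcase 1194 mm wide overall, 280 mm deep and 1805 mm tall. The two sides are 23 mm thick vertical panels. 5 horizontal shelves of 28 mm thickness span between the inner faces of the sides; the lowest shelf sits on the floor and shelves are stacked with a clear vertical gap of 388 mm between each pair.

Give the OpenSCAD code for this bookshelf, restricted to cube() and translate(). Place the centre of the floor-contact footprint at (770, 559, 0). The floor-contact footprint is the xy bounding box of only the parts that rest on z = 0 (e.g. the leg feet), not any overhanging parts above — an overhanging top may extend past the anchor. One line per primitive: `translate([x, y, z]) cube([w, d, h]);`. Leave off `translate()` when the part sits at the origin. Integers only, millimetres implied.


translate([173, 419, 0]) cube([23, 280, 1805]);
translate([1344, 419, 0]) cube([23, 280, 1805]);
translate([196, 419, 0]) cube([1148, 280, 28]);
translate([196, 419, 416]) cube([1148, 280, 28]);
translate([196, 419, 832]) cube([1148, 280, 28]);
translate([196, 419, 1248]) cube([1148, 280, 28]);
translate([196, 419, 1664]) cube([1148, 280, 28]);


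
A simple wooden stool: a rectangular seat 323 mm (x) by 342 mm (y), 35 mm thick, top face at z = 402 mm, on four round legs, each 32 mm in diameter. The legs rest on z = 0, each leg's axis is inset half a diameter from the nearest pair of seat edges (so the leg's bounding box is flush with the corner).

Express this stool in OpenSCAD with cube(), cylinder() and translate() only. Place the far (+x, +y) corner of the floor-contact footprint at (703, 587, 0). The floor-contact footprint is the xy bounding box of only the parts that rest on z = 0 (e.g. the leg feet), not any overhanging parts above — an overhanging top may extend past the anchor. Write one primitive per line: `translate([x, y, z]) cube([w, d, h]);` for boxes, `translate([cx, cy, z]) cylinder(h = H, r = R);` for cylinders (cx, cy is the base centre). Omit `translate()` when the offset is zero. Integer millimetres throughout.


// leg_h = 402 - 35 = 367
translate([380, 245, 367]) cube([323, 342, 35]);
translate([396, 261, 0]) cylinder(h = 367, r = 16);
translate([687, 261, 0]) cylinder(h = 367, r = 16);
translate([396, 571, 0]) cylinder(h = 367, r = 16);
translate([687, 571, 0]) cylinder(h = 367, r = 16);


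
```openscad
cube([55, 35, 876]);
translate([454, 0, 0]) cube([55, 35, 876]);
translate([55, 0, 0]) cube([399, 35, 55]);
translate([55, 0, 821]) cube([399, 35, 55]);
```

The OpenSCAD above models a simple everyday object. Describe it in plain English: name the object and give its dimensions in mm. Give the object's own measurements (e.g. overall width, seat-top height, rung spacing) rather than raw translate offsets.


A rectangular picture frame lying in the x–z plane (depth along y). The opening is 399 mm wide (x) by 766 mm tall (z), surrounded by a border 55 mm wide on all four sides. The frame is 35 mm deep and is made of two full-height vertical stiles with two horizontal rails fitted between them.


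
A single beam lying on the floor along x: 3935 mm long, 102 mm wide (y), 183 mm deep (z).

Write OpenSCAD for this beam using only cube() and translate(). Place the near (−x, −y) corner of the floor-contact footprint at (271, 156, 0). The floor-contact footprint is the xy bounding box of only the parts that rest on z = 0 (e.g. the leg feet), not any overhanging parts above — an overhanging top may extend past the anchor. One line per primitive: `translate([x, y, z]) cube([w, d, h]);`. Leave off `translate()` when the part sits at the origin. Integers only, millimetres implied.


translate([271, 156, 0]) cube([3935, 102, 183]);


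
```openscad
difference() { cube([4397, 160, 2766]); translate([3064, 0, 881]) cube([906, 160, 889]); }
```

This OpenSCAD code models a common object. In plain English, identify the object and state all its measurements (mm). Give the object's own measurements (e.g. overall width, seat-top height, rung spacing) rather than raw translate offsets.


A wall 4397 mm long (x), 160 mm thick (y), 2766 mm tall, with a rectangular window opening cut through it. The opening is 906 mm wide and 889 mm tall; its sill is at z = 881 mm and its near (−x) edge is 3064 mm from the wall's −x end. The opening passes through the full wall thickness.


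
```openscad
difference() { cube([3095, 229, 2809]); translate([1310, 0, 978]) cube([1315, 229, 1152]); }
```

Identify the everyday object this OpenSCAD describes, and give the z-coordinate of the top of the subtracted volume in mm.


A wall with a window opening. The window head height is 2130 mm.

A wall with a rectangular opening subtracted — a window. Sill at z = 978, opening 1152 mm tall, so the head is at 978 + 1152 = 2130 mm.


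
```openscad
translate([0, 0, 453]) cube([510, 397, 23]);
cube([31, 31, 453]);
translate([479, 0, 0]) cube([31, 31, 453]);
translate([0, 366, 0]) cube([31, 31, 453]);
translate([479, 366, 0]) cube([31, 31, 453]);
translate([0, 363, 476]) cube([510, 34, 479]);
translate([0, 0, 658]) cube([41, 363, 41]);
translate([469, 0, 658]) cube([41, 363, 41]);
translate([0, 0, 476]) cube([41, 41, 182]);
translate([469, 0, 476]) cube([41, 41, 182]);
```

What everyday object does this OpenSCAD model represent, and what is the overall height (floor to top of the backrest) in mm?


A chair. The overall height is 955 mm.

A slab on four corner posts with a tall panel at the back — a chair. The seat slab sits at z = 453 with thickness 23, and the 479 mm backrest starts at the seat top, so the overall height is 453 + 23 + 479 = 955 mm.


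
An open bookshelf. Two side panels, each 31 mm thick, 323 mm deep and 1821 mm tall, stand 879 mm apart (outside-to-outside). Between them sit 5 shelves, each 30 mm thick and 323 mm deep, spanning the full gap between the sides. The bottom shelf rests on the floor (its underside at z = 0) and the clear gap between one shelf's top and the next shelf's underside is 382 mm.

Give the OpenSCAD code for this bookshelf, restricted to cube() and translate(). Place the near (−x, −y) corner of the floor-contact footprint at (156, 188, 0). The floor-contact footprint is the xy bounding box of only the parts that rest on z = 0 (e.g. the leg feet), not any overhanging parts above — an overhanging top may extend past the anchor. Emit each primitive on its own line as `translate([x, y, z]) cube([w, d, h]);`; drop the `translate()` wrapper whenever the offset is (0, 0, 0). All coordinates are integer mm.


translate([156, 188, 0]) cube([31, 323, 1821]);
translate([1004, 188, 0]) cube([31, 323, 1821]);
translate([187, 188, 0]) cube([817, 323, 30]);
translate([187, 188, 412]) cube([817, 323, 30]);
translate([187, 188, 824]) cube([817, 323, 30]);
translate([187, 188, 1236]) cube([817, 323, 30]);
translate([187, 188, 1648]) cube([817, 323, 30]);


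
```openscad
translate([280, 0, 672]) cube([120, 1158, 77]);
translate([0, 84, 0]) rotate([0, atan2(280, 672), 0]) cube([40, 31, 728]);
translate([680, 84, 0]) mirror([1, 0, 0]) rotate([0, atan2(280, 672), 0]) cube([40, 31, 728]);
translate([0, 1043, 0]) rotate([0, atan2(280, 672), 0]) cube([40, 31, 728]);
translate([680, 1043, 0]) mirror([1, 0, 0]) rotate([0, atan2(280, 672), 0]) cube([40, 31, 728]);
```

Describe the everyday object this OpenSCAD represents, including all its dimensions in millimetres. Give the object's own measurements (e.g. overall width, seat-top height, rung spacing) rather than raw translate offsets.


A sawhorse. A 120×1158×77 mm beam (x, y, z) sits on two A-frame leg pairs. Each pair is two raked legs of 40×31 mm section (31 mm along y) splaying symmetrically in x. Each leg rises 672 mm vertically over 280 mm of horizontal reach and is 728 mm long along its own axis. Every leg's outer bottom edge rests on the floor and its outer top edge meets a bottom edge of the beam — the left legs (tilting toward +x) meet the beam's −x bottom edge, the right legs (their mirror images, tilting toward −x) meet its +x bottom edge — so the leg tops tuck under the beam, the beam's underside is 672 mm above the floor, and the feet are 680 mm apart outside-to-outside with the beam centred between them. The two leg pairs are set in 84 mm from either end of the beam.


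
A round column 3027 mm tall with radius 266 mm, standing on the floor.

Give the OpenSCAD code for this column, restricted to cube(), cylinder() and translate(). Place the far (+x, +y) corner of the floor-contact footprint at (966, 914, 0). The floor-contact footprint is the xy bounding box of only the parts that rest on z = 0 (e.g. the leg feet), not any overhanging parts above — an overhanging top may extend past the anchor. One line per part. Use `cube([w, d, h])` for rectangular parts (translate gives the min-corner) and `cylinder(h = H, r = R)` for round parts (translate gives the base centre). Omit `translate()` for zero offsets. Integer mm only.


translate([700, 648, 0]) cylinder(h = 3027, r = 266);


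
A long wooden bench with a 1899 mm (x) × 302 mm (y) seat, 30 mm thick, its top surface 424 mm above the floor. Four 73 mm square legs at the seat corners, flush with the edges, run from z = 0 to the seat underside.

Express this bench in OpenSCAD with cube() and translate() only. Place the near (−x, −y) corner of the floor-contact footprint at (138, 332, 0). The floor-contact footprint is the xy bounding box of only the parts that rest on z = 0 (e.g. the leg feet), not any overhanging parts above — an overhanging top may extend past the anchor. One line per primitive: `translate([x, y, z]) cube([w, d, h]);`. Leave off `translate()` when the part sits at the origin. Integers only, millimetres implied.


translate([138, 332, 394]) cube([1899, 302, 30]);
translate([138, 332, 0]) cube([73, 73, 394]);
translate([138, 561, 0]) cube([73, 73, 394]);
translate([1964, 332, 0]) cube([73, 73, 394]);
translate([1964, 561, 0]) cube([73, 73, 394]);


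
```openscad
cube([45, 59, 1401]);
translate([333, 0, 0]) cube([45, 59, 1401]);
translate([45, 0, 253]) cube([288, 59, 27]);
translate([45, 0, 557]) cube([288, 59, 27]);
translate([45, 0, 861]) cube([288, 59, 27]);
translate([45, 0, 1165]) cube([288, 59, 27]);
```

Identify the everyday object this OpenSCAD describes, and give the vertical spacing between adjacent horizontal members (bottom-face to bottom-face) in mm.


A ladder. The rung spacing is 304 mm.

Two tall 45×59 posts with 4 short bars between them — a ladder. Adjacent rungs sit at z = 253 and z = 557, so the spacing is 557 − 253 = 304 mm.


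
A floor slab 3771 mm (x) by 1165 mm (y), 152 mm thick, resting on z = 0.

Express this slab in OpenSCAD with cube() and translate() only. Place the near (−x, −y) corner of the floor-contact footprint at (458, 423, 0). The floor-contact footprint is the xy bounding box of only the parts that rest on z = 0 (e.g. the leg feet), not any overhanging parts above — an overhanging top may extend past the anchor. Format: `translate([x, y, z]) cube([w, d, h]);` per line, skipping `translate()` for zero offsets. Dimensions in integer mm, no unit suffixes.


translate([458, 423, 0]) cube([3771, 1165, 152]);


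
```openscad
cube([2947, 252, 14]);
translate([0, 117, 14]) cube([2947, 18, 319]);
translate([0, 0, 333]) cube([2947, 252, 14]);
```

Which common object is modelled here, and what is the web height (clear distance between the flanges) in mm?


An I-beam. The web height is 319 mm.

Two wide flanges with a thin centred web — an I-beam. Overall 347 mm minus two 14 mm flanges gives a web of 347 − 2·14 = 319 mm.
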